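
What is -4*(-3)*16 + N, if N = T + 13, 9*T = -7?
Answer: 1838/9 ≈ 204.22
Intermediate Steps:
T = -7/9 (T = (⅑)*(-7) = -7/9 ≈ -0.77778)
N = 110/9 (N = -7/9 + 13 = 110/9 ≈ 12.222)
-4*(-3)*16 + N = -4*(-3)*16 + 110/9 = 12*16 + 110/9 = 192 + 110/9 = 1838/9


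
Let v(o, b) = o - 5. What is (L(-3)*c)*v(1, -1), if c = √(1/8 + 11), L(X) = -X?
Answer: -3*√178 ≈ -40.025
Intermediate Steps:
v(o, b) = -5 + o
c = √178/4 (c = √(⅛ + 11) = √(89/8) = √178/4 ≈ 3.3354)
(L(-3)*c)*v(1, -1) = ((-1*(-3))*(√178/4))*(-5 + 1) = (3*(√178/4))*(-4) = (3*√178/4)*(-4) = -3*√178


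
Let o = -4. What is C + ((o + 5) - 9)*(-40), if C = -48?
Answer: 272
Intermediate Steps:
C + ((o + 5) - 9)*(-40) = -48 + ((-4 + 5) - 9)*(-40) = -48 + (1 - 9)*(-40) = -48 - 8*(-40) = -48 + 320 = 272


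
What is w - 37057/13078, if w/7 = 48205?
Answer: 4412937873/13078 ≈ 3.3743e+5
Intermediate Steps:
w = 337435 (w = 7*48205 = 337435)
w - 37057/13078 = 337435 - 37057/13078 = 4412937873/13078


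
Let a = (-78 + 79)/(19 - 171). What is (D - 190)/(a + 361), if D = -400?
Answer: -89680/54871 ≈ -1.6344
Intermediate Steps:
a = -1/152 (a = 1/(-152) = 1*(-1/152) = -1/152 ≈ -0.0065789)
(D - 190)/(a + 361) = (-400 - 190)/(-1/152 + 361) = -590/54871/152 = -590*152/54871 = -89680/54871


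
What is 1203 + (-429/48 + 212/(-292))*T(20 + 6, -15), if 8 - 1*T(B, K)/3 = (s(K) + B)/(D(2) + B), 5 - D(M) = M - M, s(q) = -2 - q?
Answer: 36481275/36208 ≈ 1007.5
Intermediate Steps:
D(M) = 5 (D(M) = 5 - (M - M) = 5 - 1*0 = 5 + 0 = 5)
T(B, K) = 24 - 3*(-2 + B - K)/(5 + B) (T(B, K) = 24 - 3*((-2 - K) + B)/(5 + B) = 24 - 3*(-2 + B - K)/(5 + B))
1203 + (-429/48 + 212/(-292))*T(20 + 6, -15) = 1203 + (-429/48 + 212/(-292))*(3*(42 - 15 + 7*(20 + 6))/(5 + (20 + 6))) = 1203 + (-429*1/48 + 212*(-1/292))*(3*(42 - 15 + 7*26)/(5 + 26)) = 1203 + (-143/16 - 53/73)*(3*(42 - 15 + 182)/31) = 1203 - 33861*209/(1168*31) = 1203 - 11287/1168*627/31 = 1203 - 7076949/36208 = 36481275/36208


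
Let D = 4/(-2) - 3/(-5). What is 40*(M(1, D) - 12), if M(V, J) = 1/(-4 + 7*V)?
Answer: -1400/3 ≈ -466.67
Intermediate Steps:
D = -7/5 (D = 4*(-½) - 3*(-⅕) = -2 + ⅗ = -7/5 ≈ -1.4000)
40*(M(1, D) - 12) = 40*(1/(-4 + 7*1) - 12) = 40*(1/(-4 + 7) - 12) = 40*(1/3 - 12) = 40*(⅓ - 12) = 40*(-35/3) = -1400/3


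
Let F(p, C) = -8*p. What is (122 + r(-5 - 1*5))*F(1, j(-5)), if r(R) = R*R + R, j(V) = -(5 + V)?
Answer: -1696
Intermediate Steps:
j(V) = -5 - V
r(R) = R + R² (r(R) = R² + R = R + R²)
(122 + r(-5 - 1*5))*F(1, j(-5)) = (122 + (-5 - 1*5)*(1 + (-5 - 1*5)))*(-8*1) = (122 + (-5 - 5)*(1 + (-5 - 5)))*(-8) = (122 - 10*(1 - 10))*(-8) = (122 - 10*(-9))*(-8) = (122 + 90)*(-8) = 212*(-8) = -1696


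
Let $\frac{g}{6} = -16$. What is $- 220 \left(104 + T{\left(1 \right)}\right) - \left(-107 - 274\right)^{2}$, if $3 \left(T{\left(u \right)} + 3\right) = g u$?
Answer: $-160341$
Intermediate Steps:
$g = -96$ ($g = 6 \left(-16\right) = -96$)
$T{\left(u \right)} = -3 - 32 u$ ($T{\left(u \right)} = -3 + \frac{\left(-96\right) u}{3} = -3 - 32 u$)
$- 220 \left(104 + T{\left(1 \right)}\right) - \left(-107 - 274\right)^{2} = - 220 \left(104 - 35\right) - \left(-107 - 274\right)^{2} = - 220 \left(104 - 35\right) - \left(-381\right)^{2} = - 220 \left(104 - 35\right) - 145161 = \left(-220\right) 69 - 145161 = -15180 - 145161 = -160341$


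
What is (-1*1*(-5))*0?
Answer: 0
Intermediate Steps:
(-1*1*(-5))*0 = -1*(-5)*0 = 5*0 = 0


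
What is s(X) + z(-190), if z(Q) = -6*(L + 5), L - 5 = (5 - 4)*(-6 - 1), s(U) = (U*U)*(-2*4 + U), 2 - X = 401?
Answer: -64794825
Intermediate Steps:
X = -399 (X = 2 - 1*401 = 2 - 401 = -399)
s(U) = U²*(-8 + U)
L = -2 (L = 5 + (5 - 4)*(-6 - 1) = 5 + 1*(-7) = 5 - 7 = -2)
z(Q) = -18 (z(Q) = -6*(-2 + 5) = -6*3 = -18)
s(X) + z(-190) = (-399)²*(-8 - 399) - 18 = 159201*(-407) - 18 = -64794807 - 18 = -64794825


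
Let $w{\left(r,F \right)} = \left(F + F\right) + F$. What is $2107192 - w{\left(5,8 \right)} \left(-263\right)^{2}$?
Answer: $447136$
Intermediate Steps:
$w{\left(r,F \right)} = 3 F$ ($w{\left(r,F \right)} = 2 F + F = 3 F$)
$2107192 - w{\left(5,8 \right)} \left(-263\right)^{2} = 2107192 - 3 \cdot 8 \left(-263\right)^{2} = 2107192 - 24 \cdot 69169 = 2107192 - 1660056 = 447136$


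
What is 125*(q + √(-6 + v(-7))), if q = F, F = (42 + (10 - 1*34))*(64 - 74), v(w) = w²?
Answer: -22500 + 125*√43 ≈ -21680.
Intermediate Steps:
F = -180 (F = (42 + (10 - 34))*(-10) = (42 - 24)*(-10) = 18*(-10) = -180)
q = -180
125*(q + √(-6 + v(-7))) = 125*(-180 + √(-6 + (-7)²)) = 125*(-180 + √(-6 + 49)) = 125*(-180 + √43) = -22500 + 125*√43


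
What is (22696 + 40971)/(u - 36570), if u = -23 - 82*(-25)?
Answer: -63667/34543 ≈ -1.8431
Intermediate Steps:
u = 2027 (u = -23 + 2050 = 2027)
(22696 + 40971)/(u - 36570) = (22696 + 40971)/(2027 - 36570) = 63667/(-34543) = 63667*(-1/34543) = -63667/34543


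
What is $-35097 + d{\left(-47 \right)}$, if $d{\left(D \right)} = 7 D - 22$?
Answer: $-35448$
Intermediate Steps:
$d{\left(D \right)} = -22 + 7 D$
$-35097 + d{\left(-47 \right)} = -35097 + \left(-22 + 7 \left(-47\right)\right) = -35097 - 351 = -35448$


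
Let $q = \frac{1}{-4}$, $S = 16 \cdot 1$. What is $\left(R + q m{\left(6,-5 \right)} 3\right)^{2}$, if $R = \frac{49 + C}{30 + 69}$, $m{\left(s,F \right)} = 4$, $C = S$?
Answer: $\frac{53824}{9801} \approx 5.4917$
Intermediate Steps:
$S = 16$
$C = 16$
$q = - \frac{1}{4} \approx -0.25$
$R = \frac{65}{99}$ ($R = \frac{49 + 16}{30 + 69} = \frac{65}{99} \approx 0.65657$)
$\left(R + q m{\left(6,-5 \right)} 3\right)^{2} = \left(\frac{65}{99} + \left(- \frac{1}{4}\right) 4 \cdot 3\right)^{2} = \left(\frac{65}{99} - 3\right)^{2} = \left(- \frac{232}{99}\right)^{2} = \frac{53824}{9801}$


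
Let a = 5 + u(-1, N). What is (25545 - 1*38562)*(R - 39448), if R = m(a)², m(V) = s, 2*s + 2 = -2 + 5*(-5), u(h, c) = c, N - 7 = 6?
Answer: 2043031167/4 ≈ 5.1076e+8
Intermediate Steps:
N = 13 (N = 7 + 6 = 13)
a = 18 (a = 5 + 13 = 18)
s = -29/2 (s = -1 + (-2 + 5*(-5))/2 = -1 + (-2 - 25)/2 = -1 + (½)*(-27) = -1 - 27/2 = -29/2 ≈ -14.500)
m(V) = -29/2
R = 841/4 (R = (-29/2)² = 841/4 ≈ 210.25)
(25545 - 1*38562)*(R - 39448) = (25545 - 1*38562)*(841/4 - 39448) = (25545 - 38562)*(-156951/4) = -13017*(-156951/4) = 2043031167/4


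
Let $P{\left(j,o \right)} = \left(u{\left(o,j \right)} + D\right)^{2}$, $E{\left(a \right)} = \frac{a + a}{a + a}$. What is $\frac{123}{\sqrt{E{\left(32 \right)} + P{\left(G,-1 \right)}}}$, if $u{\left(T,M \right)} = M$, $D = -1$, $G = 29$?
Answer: $\frac{123 \sqrt{785}}{785} \approx 4.3901$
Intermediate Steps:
$E{\left(a \right)} = 1$ ($E{\left(a \right)} = \frac{2 a}{2 a} = 2 a \frac{1}{2 a} = 1$)
$P{\left(j,o \right)} = \left(-1 + j\right)^{2}$ ($P{\left(j,o \right)} = \left(j - 1\right)^{2} = \left(-1 + j\right)^{2}$)
$\frac{123}{\sqrt{E{\left(32 \right)} + P{\left(G,-1 \right)}}} = \frac{123}{\sqrt{1 + \left(-1 + 29\right)^{2}}} = \frac{123}{\sqrt{1 + 28^{2}}} = \frac{123}{\sqrt{1 + 784}} = \frac{123}{\sqrt{785}} = 123 \frac{\sqrt{785}}{785} = \frac{123 \sqrt{785}}{785}$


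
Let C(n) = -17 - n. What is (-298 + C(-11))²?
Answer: 92416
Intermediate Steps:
(-298 + C(-11))² = (-298 + (-17 - 1*(-11)))² = (-298 + (-17 + 11))² = (-298 - 6)² = (-304)² = 92416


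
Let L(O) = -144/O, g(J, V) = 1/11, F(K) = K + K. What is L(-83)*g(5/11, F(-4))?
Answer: 144/913 ≈ 0.15772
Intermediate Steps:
F(K) = 2*K
g(J, V) = 1/11
L(-83)*g(5/11, F(-4)) = -144/(-83)*(1/11) = -144*(-1/83)*(1/11) = (144/83)*(1/11) = 144/913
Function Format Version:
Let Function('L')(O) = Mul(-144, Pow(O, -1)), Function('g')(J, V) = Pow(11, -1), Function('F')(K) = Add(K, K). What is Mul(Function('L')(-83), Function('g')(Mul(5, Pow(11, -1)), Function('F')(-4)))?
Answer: Rational(144, 913) ≈ 0.15772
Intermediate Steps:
Function('F')(K) = Mul(2, K)
Function('g')(J, V) = Rational(1, 11)
Mul(Function('L')(-83), Function('g')(Mul(5, Pow(11, -1)), Function('F')(-4))) = Mul(Mul(-144, Pow(-83, -1)), Rational(1, 11)) = Mul(Mul(-144, Rational(-1, 83)), Rational(1, 11)) = Mul(Rational(144, 83), Rational(1, 11)) = Rational(144, 913)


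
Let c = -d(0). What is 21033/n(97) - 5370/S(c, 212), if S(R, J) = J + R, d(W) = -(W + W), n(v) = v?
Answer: 1969053/10282 ≈ 191.50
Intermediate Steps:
d(W) = -2*W
c = 0 (c = -(-2)*0 = -1*0 = 0)
21033/n(97) - 5370/S(c, 212) = 21033/97 - 5370/(212 + 0) = 21033*(1/97) - 5370/212 = 21033/97 - 5370*1/212 = 21033/97 - 2685/106 = 1969053/10282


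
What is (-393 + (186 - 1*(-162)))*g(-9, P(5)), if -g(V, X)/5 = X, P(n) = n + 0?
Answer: 1125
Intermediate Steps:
P(n) = n
g(V, X) = -5*X
(-393 + (186 - 1*(-162)))*g(-9, P(5)) = (-393 + (186 - 1*(-162)))*(-5*5) = (-393 + (186 + 162))*(-25) = (-393 + 348)*(-25) = -45*(-25) = 1125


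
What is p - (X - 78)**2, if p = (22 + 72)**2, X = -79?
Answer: -15813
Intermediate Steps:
p = 8836 (p = 94**2 = 8836)
p - (X - 78)**2 = 8836 - (-79 - 78)**2 = 8836 - 1*(-157)**2 = 8836 - 1*24649 = 8836 - 24649 = -15813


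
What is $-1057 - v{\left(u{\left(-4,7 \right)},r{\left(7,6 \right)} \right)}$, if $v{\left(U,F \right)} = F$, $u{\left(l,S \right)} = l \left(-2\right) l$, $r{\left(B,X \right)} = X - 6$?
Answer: $-1057$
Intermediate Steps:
$r{\left(B,X \right)} = -6 + X$ ($r{\left(B,X \right)} = X - 6 = -6 + X$)
$u{\left(l,S \right)} = - 2 l^{2}$ ($u{\left(l,S \right)} = - 2 l l = - 2 l^{2}$)
$-1057 - v{\left(u{\left(-4,7 \right)},r{\left(7,6 \right)} \right)} = -1057 - \left(-6 + 6\right) = -1057 - 0 = -1057 + 0 = -1057$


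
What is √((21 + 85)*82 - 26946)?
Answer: I*√18254 ≈ 135.11*I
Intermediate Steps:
√((21 + 85)*82 - 26946) = √(106*82 - 26946) = √(8692 - 26946) = √(-18254) = I*√18254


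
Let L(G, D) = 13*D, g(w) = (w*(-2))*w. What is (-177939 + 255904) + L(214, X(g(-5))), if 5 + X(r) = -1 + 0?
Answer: 77887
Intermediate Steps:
g(w) = -2*w**2 (g(w) = (-2*w)*w = -2*w**2)
X(r) = -6 (X(r) = -5 + (-1 + 0) = -5 - 1 = -6)
(-177939 + 255904) + L(214, X(g(-5))) = (-177939 + 255904) + 13*(-6) = 77965 - 78 = 77887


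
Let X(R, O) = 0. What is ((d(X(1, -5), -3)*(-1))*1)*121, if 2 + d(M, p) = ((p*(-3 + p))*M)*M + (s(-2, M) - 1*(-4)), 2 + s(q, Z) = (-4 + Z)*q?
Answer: -968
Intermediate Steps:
s(q, Z) = -2 + q*(-4 + Z) (s(q, Z) = -2 + (-4 + Z)*q = -2 + q*(-4 + Z))
d(M, p) = 8 - 2*M + p*M²*(-3 + p) (d(M, p) = -2 + (((p*(-3 + p))*M)*M + ((-2 - 4*(-2) + M*(-2)) - 1*(-4))) = -2 + ((M*p*(-3 + p))*M + ((-2 + 8 - 2*M) + 4)) = -2 + (p*M²*(-3 + p) + ((6 - 2*M) + 4)) = -2 + (p*M²*(-3 + p) + (10 - 2*M)) = -2 + (10 - 2*M + p*M²*(-3 + p)) = 8 - 2*M + p*M²*(-3 + p))
((d(X(1, -5), -3)*(-1))*1)*121 = (((8 - 2*0 + 0²*(-3)² - 3*(-3)*0²)*(-1))*1)*121 = (((8 + 0 + 0*9 - 3*(-3)*0)*(-1))*1)*121 = (((8 + 0 + 0 + 0)*(-1))*1)*121 = ((8*(-1))*1)*121 = -8*1*121 = -8*121 = -968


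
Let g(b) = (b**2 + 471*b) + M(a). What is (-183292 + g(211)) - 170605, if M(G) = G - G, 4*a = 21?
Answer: -209995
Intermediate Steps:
a = 21/4 (a = (1/4)*21 = 21/4 ≈ 5.2500)
M(G) = 0
g(b) = b**2 + 471*b (g(b) = (b**2 + 471*b) + 0 = b**2 + 471*b)
(-183292 + g(211)) - 170605 = (-183292 + 211*(471 + 211)) - 170605 = (-183292 + 211*682) - 170605 = (-183292 + 143902) - 170605 = -39390 - 170605 = -209995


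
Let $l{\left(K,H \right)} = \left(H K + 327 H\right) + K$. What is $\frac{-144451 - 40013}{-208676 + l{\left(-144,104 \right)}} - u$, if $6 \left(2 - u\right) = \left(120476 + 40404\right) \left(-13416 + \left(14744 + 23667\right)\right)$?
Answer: $\frac{95396833670266}{142341} \approx 6.702 \cdot 10^{8}$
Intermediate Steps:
$l{\left(K,H \right)} = K + 327 H + H K$ ($l{\left(K,H \right)} = \left(327 H + H K\right) + K = K + 327 H + H K$)
$u = - \frac{2010597794}{3}$ ($u = 2 - \frac{\left(120476 + 40404\right) \left(-13416 + \left(14744 + 23667\right)\right)}{6} = 2 - \frac{160880 \left(-13416 + 38411\right)}{6} = 2 - \frac{160880 \cdot 24995}{6} = 2 - \frac{2010597800}{3} = - \frac{2010597794}{3} \approx -6.702 \cdot 10^{8}$)
$\frac{-144451 - 40013}{-208676 + l{\left(-144,104 \right)}} - u = \frac{-144451 - 40013}{-208676 + \left(-144 + 327 \cdot 104 + 104 \left(-144\right)\right)} - - \frac{2010597794}{3} = - \frac{184464}{-208676 - -18888} + \frac{2010597794}{3} = - \frac{184464}{-208676 + 18888} + \frac{2010597794}{3} = - \frac{184464}{-189788} + \frac{2010597794}{3} = \left(-184464\right) \left(- \frac{1}{189788}\right) + \frac{2010597794}{3} = \frac{46116}{47447} + \frac{2010597794}{3} = \frac{95396833670266}{142341}$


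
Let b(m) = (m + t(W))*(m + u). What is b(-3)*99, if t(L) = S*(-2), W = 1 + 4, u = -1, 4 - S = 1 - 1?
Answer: 4356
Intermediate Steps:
S = 4 (S = 4 - (1 - 1) = 4 - 1*0 = 4 + 0 = 4)
W = 5
t(L) = -8 (t(L) = 4*(-2) = -8)
b(m) = (-1 + m)*(-8 + m) (b(m) = (m - 8)*(m - 1) = (-8 + m)*(-1 + m) = (-1 + m)*(-8 + m))
b(-3)*99 = (8 + (-3)² - 9*(-3))*99 = (8 + 9 + 27)*99 = 44*99 = 4356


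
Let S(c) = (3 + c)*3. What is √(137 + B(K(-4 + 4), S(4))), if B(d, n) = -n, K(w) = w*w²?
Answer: 2*√29 ≈ 10.770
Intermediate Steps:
S(c) = 9 + 3*c
K(w) = w³
√(137 + B(K(-4 + 4), S(4))) = √(137 - (9 + 3*4)) = √(137 - (9 + 12)) = √(137 - 1*21) = √(137 - 21) = √116 = 2*√29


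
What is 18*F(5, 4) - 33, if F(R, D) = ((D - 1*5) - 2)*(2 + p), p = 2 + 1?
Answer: -303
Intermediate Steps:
p = 3
F(R, D) = -35 + 5*D (F(R, D) = ((D - 1*5) - 2)*(2 + 3) = ((D - 5) - 2)*5 = ((-5 + D) - 2)*5 = (-7 + D)*5 = -35 + 5*D)
18*F(5, 4) - 33 = 18*(-35 + 5*4) - 33 = 18*(-35 + 20) - 33 = 18*(-15) - 33 = -270 - 33 = -303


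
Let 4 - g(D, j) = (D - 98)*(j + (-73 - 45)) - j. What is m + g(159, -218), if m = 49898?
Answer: 70180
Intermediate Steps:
g(D, j) = 4 + j - (-118 + j)*(-98 + D) (g(D, j) = 4 - ((D - 98)*(j + (-73 - 45)) - j) = 4 - ((-98 + D)*(j - 118) - j) = 4 - ((-98 + D)*(-118 + j) - j) = 4 - ((-118 + j)*(-98 + D) - j) = 4 - (-j + (-118 + j)*(-98 + D)) = 4 + (j - (-118 + j)*(-98 + D)) = 4 + j - (-118 + j)*(-98 + D))
m + g(159, -218) = 49898 + (-11560 + 99*(-218) + 118*159 - 1*159*(-218)) = 49898 + (-11560 - 21582 + 18762 + 34662) = 49898 + 20282 = 70180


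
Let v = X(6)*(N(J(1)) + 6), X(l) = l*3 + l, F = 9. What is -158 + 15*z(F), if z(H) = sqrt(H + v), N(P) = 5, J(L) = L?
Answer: -158 + 15*sqrt(273) ≈ 89.841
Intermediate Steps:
X(l) = 4*l (X(l) = 3*l + l = 4*l)
v = 264 (v = (4*6)*(5 + 6) = 24*11 = 264)
z(H) = sqrt(264 + H) (z(H) = sqrt(H + 264) = sqrt(264 + H))
-158 + 15*z(F) = -158 + 15*sqrt(264 + 9) = -158 + 15*sqrt(273)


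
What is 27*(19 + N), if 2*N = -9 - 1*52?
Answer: -621/2 ≈ -310.50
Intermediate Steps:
N = -61/2 (N = (-9 - 1*52)/2 = (-9 - 52)/2 = (½)*(-61) = -61/2 ≈ -30.500)
27*(19 + N) = 27*(19 - 61/2) = 27*(-23/2) = -621/2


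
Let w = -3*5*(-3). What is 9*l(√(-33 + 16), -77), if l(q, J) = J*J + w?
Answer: 53766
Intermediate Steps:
w = 45 (w = -15*(-3) = 45)
l(q, J) = 45 + J² (l(q, J) = J*J + 45 = J² + 45 = 45 + J²)
9*l(√(-33 + 16), -77) = 9*(45 + (-77)²) = 9*(45 + 5929) = 9*5974 = 53766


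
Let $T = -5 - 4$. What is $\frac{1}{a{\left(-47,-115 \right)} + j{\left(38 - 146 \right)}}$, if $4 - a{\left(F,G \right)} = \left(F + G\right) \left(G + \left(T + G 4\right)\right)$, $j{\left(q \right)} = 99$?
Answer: $- \frac{1}{94505} \approx -1.0581 \cdot 10^{-5}$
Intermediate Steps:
$T = -9$ ($T = -5 - 4 = -9$)
$a{\left(F,G \right)} = 4 - \left(-9 + 5 G\right) \left(F + G\right)$ ($a{\left(F,G \right)} = 4 - \left(F + G\right) \left(G + \left(-9 + G 4\right)\right) = 4 - \left(F + G\right) \left(G + \left(-9 + 4 G\right)\right) = 4 - \left(F + G\right) \left(-9 + 5 G\right) = 4 - \left(-9 + 5 G\right) \left(F + G\right)$)
$\frac{1}{a{\left(-47,-115 \right)} + j{\left(38 - 146 \right)}} = \frac{1}{\left(4 - 5 \left(-115\right)^{2} + 9 \left(-47\right) + 9 \left(-115\right) - \left(-235\right) \left(-115\right)\right) + 99} = \frac{1}{\left(4 - 66125 - 423 - 1035 - 27025\right) + 99} = \frac{1}{-94604 + 99} = \frac{1}{-94505} = - \frac{1}{94505}$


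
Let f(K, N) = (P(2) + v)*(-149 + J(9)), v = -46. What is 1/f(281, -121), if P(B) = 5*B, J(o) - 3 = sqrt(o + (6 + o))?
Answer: 73/383256 + sqrt(6)/383256 ≈ 0.00019686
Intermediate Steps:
J(o) = 3 + sqrt(6 + 2*o) (J(o) = 3 + sqrt(o + (6 + o)) = 3 + sqrt(6 + 2*o))
f(K, N) = 5256 - 72*sqrt(6) (f(K, N) = (5*2 - 46)*(-149 + (3 + sqrt(6 + 2*9))) = (10 - 46)*(-149 + (3 + sqrt(6 + 18))) = -36*(-149 + (3 + sqrt(24))) = -36*(-149 + (3 + 2*sqrt(6))) = -36*(-146 + 2*sqrt(6)) = 5256 - 72*sqrt(6))
1/f(281, -121) = 1/(5256 - 72*sqrt(6))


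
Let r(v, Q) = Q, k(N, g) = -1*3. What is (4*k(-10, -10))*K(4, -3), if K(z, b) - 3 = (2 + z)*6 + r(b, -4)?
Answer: -420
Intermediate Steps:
k(N, g) = -3
K(z, b) = 11 + 6*z (K(z, b) = 3 + ((2 + z)*6 - 4) = 3 + ((12 + 6*z) - 4) = 3 + (8 + 6*z) = 11 + 6*z)
(4*k(-10, -10))*K(4, -3) = (4*(-3))*(11 + 6*4) = -12*(11 + 24) = -12*35 = -420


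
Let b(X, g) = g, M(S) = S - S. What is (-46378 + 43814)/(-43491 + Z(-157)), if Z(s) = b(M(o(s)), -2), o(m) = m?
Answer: 2564/43493 ≈ 0.058952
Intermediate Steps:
M(S) = 0
Z(s) = -2
(-46378 + 43814)/(-43491 + Z(-157)) = (-46378 + 43814)/(-43491 - 2) = -2564/(-43493) = -2564*(-1/43493) = 2564/43493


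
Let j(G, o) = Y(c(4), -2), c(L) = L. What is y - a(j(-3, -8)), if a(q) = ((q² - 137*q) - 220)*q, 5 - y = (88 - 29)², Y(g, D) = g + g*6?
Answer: 88140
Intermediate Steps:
Y(g, D) = 7*g (Y(g, D) = g + 6*g = 7*g)
j(G, o) = 28 (j(G, o) = 7*4 = 28)
y = -3476 (y = 5 - (88 - 29)² = 5 - 1*59² = 5 - 1*3481 = 5 - 3481 = -3476)
a(q) = q*(-220 + q² - 137*q) (a(q) = (-220 + q² - 137*q)*q = q*(-220 + q² - 137*q))
y - a(j(-3, -8)) = -3476 - 28*(-220 + 28² - 137*28) = -3476 - 28*(-220 + 784 - 3836) = -3476 - 28*(-3272) = -3476 - 1*(-91616) = -3476 + 91616 = 88140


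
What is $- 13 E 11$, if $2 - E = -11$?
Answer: $-1859$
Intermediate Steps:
$E = 13$ ($E = 2 - -11 = 2 + 11 = 13$)
$- 13 E 11 = \left(-13\right) 13 \cdot 11 = \left(-169\right) 11 = -1859$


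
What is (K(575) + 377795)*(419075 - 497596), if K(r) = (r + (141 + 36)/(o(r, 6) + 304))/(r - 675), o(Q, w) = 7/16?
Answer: -14449524000133203/487100 ≈ -2.9664e+10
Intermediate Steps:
o(Q, w) = 7/16 (o(Q, w) = 7*(1/16) = 7/16)
K(r) = (2832/4871 + r)/(-675 + r) (K(r) = (r + (141 + 36)/(7/16 + 304))/(r - 675) = (r + 177/(4871/16))/(-675 + r) = (r + 177*(16/4871))/(-675 + r) = (r + 2832/4871)/(-675 + r) = (2832/4871 + r)/(-675 + r))
(K(575) + 377795)*(419075 - 497596) = ((2832/4871 + 575)/(-675 + 575) + 377795)*(419075 - 497596) = ((2803657/4871)/(-100) + 377795)*(-78521) = (-1/100*2803657/4871 + 377795)*(-78521) = (-2803657/487100 + 377795)*(-78521) = (184021140843/487100)*(-78521) = -14449524000133203/487100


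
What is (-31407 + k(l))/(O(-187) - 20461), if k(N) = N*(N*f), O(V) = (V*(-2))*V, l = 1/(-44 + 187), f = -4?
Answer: 642241747/1848569151 ≈ 0.34743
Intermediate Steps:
l = 1/143 ≈ 0.0069930
O(V) = -2*V**2 (O(V) = (-2*V)*V = -2*V**2)
k(N) = -4*N**2 (k(N) = N*(N*(-4)) = N*(-4*N) = -4*N**2)
(-31407 + k(l))/(O(-187) - 20461) = (-31407 - 4*(1/143)**2)/(-2*(-187)**2 - 20461) = (-31407 - 4*1/20449)/(-2*34969 - 20461) = (-31407 - 4/20449)/(-69938 - 20461) = -642241747/20449/(-90399) = -642241747/20449*(-1/90399) = 642241747/1848569151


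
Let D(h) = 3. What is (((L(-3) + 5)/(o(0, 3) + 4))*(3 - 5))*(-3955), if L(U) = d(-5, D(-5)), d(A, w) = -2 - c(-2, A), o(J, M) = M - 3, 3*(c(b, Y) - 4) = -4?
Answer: 3955/6 ≈ 659.17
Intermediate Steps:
c(b, Y) = 8/3 (c(b, Y) = 4 + (⅓)*(-4) = 4 - 4/3 = 8/3)
o(J, M) = -3 + M
d(A, w) = -14/3 (d(A, w) = -2 - 1*8/3 = -2 - 8/3 = -14/3)
L(U) = -14/3
(((L(-3) + 5)/(o(0, 3) + 4))*(3 - 5))*(-3955) = (((-14/3 + 5)/((-3 + 3) + 4))*(3 - 5))*(-3955) = ((1/(3*(0 + 4)))*(-2))*(-3955) = (((⅓)/4)*(-2))*(-3955) = (((⅓)*(¼))*(-2))*(-3955) = ((1/12)*(-2))*(-3955) = -⅙*(-3955) = 3955/6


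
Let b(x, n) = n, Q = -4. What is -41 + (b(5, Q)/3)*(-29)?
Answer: -7/3 ≈ -2.3333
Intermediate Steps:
-41 + (b(5, Q)/3)*(-29) = -41 - 4/3*(-29) = -41 + 116/3 = -7/3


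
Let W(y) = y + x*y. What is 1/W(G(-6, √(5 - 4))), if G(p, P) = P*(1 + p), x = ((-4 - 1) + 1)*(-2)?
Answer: -1/45 ≈ -0.022222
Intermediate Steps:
x = 8 (x = (-5 + 1)*(-2) = -4*(-2) = 8)
W(y) = 9*y (W(y) = y + 8*y = 9*y)
1/W(G(-6, √(5 - 4))) = 1/(9*(√(5 - 4)*(1 - 6))) = 1/(9*(√1*(-5))) = 1/(9*(1*(-5))) = 1/(9*(-5)) = 1/(-45) = -1/45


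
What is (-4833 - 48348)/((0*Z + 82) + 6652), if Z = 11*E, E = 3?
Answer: -53181/6734 ≈ -7.8974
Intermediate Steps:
Z = 33 (Z = 11*3 = 33)
(-4833 - 48348)/((0*Z + 82) + 6652) = (-4833 - 48348)/((0*33 + 82) + 6652) = -53181/((0 + 82) + 6652) = -53181/(82 + 6652) = -53181/6734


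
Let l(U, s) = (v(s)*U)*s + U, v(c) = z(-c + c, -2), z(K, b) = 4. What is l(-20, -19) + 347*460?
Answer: 161120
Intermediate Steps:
v(c) = 4
l(U, s) = U + 4*U*s (l(U, s) = (4*U)*s + U = 4*U*s + U = U + 4*U*s)
l(-20, -19) + 347*460 = -20*(1 + 4*(-19)) + 347*460 = -20*(1 - 76) + 159620 = -20*(-75) + 159620 = 1500 + 159620 = 161120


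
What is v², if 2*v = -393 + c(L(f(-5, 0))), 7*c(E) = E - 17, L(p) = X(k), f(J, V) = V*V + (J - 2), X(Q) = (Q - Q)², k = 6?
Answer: 1915456/49 ≈ 39091.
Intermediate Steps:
X(Q) = 0 (X(Q) = 0² = 0)
f(J, V) = -2 + J + V² (f(J, V) = V² + (-2 + J) = -2 + J + V²)
L(p) = 0
c(E) = -17/7 + E/7 (c(E) = (E - 17)/7 = (-17 + E)/7 = -17/7 + E/7)
v = -1384/7 (v = (-393 + (-17/7 + (⅐)*0))/2 = (-393 + (-17/7 + 0))/2 = (-393 - 17/7)/2 = (½)*(-2768/7) = -1384/7 ≈ -197.71)
v² = (-1384/7)² = 1915456/49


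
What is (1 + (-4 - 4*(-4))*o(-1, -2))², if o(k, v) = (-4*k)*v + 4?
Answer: 2209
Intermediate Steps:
o(k, v) = 4 - 4*k*v (o(k, v) = -4*k*v + 4 = 4 - 4*k*v)
(1 + (-4 - 4*(-4))*o(-1, -2))² = (1 + (-4 - 4*(-4))*(4 - 4*(-1)*(-2)))² = (1 + (-4 + 16)*(4 - 8))² = (1 + 12*(-4))² = (1 - 48)² = (-47)² = 2209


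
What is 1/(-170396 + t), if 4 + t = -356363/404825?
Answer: -404825/68982536363 ≈ -5.8685e-6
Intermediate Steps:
t = -1975663/404825 (t = -4 - 356363/404825 = -1975663/404825 ≈ -4.8803)
1/(-170396 + t) = 1/(-170396 - 1975663/404825) = 1/(-68982536363/404825) = -404825/68982536363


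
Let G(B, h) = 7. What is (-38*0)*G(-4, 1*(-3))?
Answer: 0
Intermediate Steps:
(-38*0)*G(-4, 1*(-3)) = -38*0*7 = 0*7 = 0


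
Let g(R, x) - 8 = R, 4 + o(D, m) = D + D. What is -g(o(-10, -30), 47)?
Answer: 16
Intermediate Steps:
o(D, m) = -4 + 2*D (o(D, m) = -4 + (D + D) = -4 + 2*D)
g(R, x) = 8 + R
-g(o(-10, -30), 47) = -(8 + (-4 + 2*(-10))) = -(8 + (-4 - 20)) = -(8 - 24) = -1*(-16) = 16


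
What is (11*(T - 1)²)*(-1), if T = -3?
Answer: -176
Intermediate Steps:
(11*(T - 1)²)*(-1) = (11*(-3 - 1)²)*(-1) = (11*(-4)²)*(-1) = (11*16)*(-1) = 176*(-1) = -176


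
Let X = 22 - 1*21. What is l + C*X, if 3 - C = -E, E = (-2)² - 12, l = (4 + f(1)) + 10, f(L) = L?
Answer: 10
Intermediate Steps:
X = 1 (X = 22 - 21 = 1)
l = 15 (l = (4 + 1) + 10 = 5 + 10 = 15)
E = -8 (E = 4 - 12 = -8)
C = -5 (C = 3 - (-1)*(-8) = 3 - 1*8 = 3 - 8 = -5)
l + C*X = 15 - 5*1 = 15 - 5 = 10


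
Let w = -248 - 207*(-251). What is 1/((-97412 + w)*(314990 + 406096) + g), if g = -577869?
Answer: -1/32956371327 ≈ -3.0343e-11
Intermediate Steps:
w = 51709 (w = -248 + 51957 = 51709)
1/((-97412 + w)*(314990 + 406096) + g) = 1/((-97412 + 51709)*(314990 + 406096) - 577869) = 1/(-45703*721086 - 577869) = 1/(-32955793458 - 577869) = 1/(-32956371327) = -1/32956371327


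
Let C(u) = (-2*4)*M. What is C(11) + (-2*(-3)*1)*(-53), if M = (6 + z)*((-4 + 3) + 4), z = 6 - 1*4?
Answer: -510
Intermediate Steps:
z = 2 (z = 6 - 4 = 2)
M = 24 (M = (6 + 2)*((-4 + 3) + 4) = 8*(-1 + 4) = 8*3 = 24)
C(u) = -192 (C(u) = -2*4*24 = -8*24 = -192)
C(11) + (-2*(-3)*1)*(-53) = -192 + (-2*(-3)*1)*(-53) = -192 + (6*1)*(-53) = -192 + 6*(-53) = -192 - 318 = -510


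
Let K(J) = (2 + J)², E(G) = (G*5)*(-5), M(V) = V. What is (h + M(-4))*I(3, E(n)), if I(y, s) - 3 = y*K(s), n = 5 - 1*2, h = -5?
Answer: -143910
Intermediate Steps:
n = 3 (n = 5 - 2 = 3)
E(G) = -25*G (E(G) = (5*G)*(-5) = -25*G)
I(y, s) = 3 + y*(2 + s)²
(h + M(-4))*I(3, E(n)) = (-5 - 4)*(3 + 3*(2 - 25*3)²) = -9*(3 + 3*(2 - 75)²) = -9*(3 + 3*(-73)²) = -9*(3 + 3*5329) = -9*(3 + 15987) = -9*15990 = -143910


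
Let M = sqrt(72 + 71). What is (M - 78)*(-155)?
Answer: 12090 - 155*sqrt(143) ≈ 10236.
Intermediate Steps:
M = sqrt(143) ≈ 11.958
(M - 78)*(-155) = (sqrt(143) - 78)*(-155) = (-78 + sqrt(143))*(-155) = 12090 - 155*sqrt(143)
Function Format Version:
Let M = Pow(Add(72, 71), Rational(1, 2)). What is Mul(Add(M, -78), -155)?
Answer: Add(12090, Mul(-155, Pow(143, Rational(1, 2)))) ≈ 10236.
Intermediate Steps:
M = Pow(143, Rational(1, 2)) ≈ 11.958
Mul(Add(M, -78), -155) = Mul(Add(Pow(143, Rational(1, 2)), -78), -155) = Mul(Add(-78, Pow(143, Rational(1, 2))), -155) = Add(12090, Mul(-155, Pow(143, Rational(1, 2))))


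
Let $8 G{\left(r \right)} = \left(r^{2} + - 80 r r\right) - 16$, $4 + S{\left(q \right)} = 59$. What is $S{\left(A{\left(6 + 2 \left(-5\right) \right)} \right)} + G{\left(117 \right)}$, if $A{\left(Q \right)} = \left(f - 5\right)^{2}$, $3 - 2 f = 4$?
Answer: $- \frac{1081007}{8} \approx -1.3513 \cdot 10^{5}$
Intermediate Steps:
$f = - \frac{1}{2}$ ($f = \frac{3}{2} - 2 = - \frac{1}{2} \approx -0.5$)
$A{\left(Q \right)} = \frac{121}{4}$ ($A{\left(Q \right)} = \left(- \frac{1}{2} - 5\right)^{2} = \left(- \frac{11}{2}\right)^{2} = \frac{121}{4}$)
$S{\left(q \right)} = 55$ ($S{\left(q \right)} = -4 + 59 = 55$)
$G{\left(r \right)} = -2 - \frac{79 r^{2}}{8}$ ($G{\left(r \right)} = \frac{\left(r^{2} + - 80 r r\right) - 16}{8} = \frac{\left(r^{2} - 80 r^{2}\right) - 16}{8} = \frac{- 79 r^{2} - 16}{8} = \frac{-16 - 79 r^{2}}{8} = -2 - \frac{79 r^{2}}{8}$)
$S{\left(A{\left(6 + 2 \left(-5\right) \right)} \right)} + G{\left(117 \right)} = 55 - \left(2 + \frac{79 \cdot 117^{2}}{8}\right) = 55 - \frac{1081447}{8} = - \frac{1081007}{8}$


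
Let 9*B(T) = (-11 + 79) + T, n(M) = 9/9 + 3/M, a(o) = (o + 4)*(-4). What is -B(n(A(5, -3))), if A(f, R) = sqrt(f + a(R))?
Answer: -8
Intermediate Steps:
a(o) = -16 - 4*o (a(o) = (4 + o)*(-4) = -16 - 4*o)
A(f, R) = sqrt(-16 + f - 4*R) (A(f, R) = sqrt(f + (-16 - 4*R)) = sqrt(-16 + f - 4*R))
n(M) = 1 + 3/M (n(M) = 9*(1/9) + 3/M = 1 + 3/M)
B(T) = 68/9 + T/9 (B(T) = ((-11 + 79) + T)/9 = (68 + T)/9 = 68/9 + T/9)
-B(n(A(5, -3))) = -(68/9 + ((3 + sqrt(-16 + 5 - 4*(-3)))/(sqrt(-16 + 5 - 4*(-3))))/9) = -(68/9 + ((3 + sqrt(-16 + 5 + 12))/(sqrt(-16 + 5 + 12)))/9) = -(68/9 + ((3 + sqrt(1))/(sqrt(1)))/9) = -(68/9 + ((3 + 1)/1)/9) = -(68/9 + (1*4)/9) = -(68/9 + (1/9)*4) = -(68/9 + 4/9) = -1*8 = -8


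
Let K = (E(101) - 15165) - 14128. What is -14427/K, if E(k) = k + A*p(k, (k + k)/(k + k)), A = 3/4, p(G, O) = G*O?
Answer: 57708/116465 ≈ 0.49550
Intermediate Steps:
A = ¾ (A = 3*(¼) = ¾ ≈ 0.75000)
E(k) = 7*k/4 (E(k) = k + 3*(k*((k + k)/(k + k)))/4 = k + 3*(k*((2*k)/((2*k))))/4 = k + 3*(k*((2*k)*(1/(2*k))))/4 = k + 3*(k*1)/4 = k + 3*k/4 = 7*k/4)
K = -116465/4 (K = ((7/4)*101 - 15165) - 14128 = (707/4 - 15165) - 14128 = -59953/4 - 14128 = -116465/4 ≈ -29116.)
-14427/K = -14427/(-116465/4) = -14427*(-4/116465) = 57708/116465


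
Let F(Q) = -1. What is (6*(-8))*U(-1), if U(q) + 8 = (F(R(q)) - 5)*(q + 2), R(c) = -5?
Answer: 672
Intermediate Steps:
U(q) = -20 - 6*q (U(q) = -8 + (-1 - 5)*(q + 2) = -8 - 6*(2 + q) = -8 + (-12 - 6*q) = -20 - 6*q)
(6*(-8))*U(-1) = (6*(-8))*(-20 - 6*(-1)) = -48*(-20 + 6) = -48*(-14) = 672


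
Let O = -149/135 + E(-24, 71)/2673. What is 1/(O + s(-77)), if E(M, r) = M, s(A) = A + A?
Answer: -4455/691027 ≈ -0.0064469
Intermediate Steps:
s(A) = 2*A
O = -4957/4455 (O = -149/135 - 24/2673 = -149*1/135 - 24*1/2673 = -149/135 - 8/891 = -4957/4455 ≈ -1.1127)
1/(O + s(-77)) = 1/(-4957/4455 + 2*(-77)) = 1/(-4957/4455 - 154) = 1/(-691027/4455) = -4455/691027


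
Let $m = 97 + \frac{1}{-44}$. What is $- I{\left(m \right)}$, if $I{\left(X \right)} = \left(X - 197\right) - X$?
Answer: $197$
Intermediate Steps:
$m = \frac{4267}{44}$ ($m = 97 - \frac{1}{44} = \frac{4267}{44} \approx 96.977$)
$I{\left(X \right)} = -197$ ($I{\left(X \right)} = \left(-197 + X\right) - X = -197$)
$- I{\left(m \right)} = \left(-1\right) \left(-197\right) = 197$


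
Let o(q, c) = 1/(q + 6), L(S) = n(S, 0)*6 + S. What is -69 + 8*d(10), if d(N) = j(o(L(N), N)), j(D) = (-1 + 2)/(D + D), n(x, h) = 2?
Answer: 43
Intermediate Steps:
L(S) = 12 + S (L(S) = 2*6 + S = 12 + S)
o(q, c) = 1/(6 + q)
j(D) = 1/(2*D)
d(N) = 9 + N/2 (d(N) = 1/(2*(1/(6 + (12 + N)))) = 1/(2*(1/(18 + N))) = (18 + N)/2 = 9 + N/2)
-69 + 8*d(10) = -69 + 8*(9 + (½)*10) = -69 + 8*(9 + 5) = -69 + 8*14 = -69 + 112 = 43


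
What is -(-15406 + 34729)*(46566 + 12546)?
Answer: -1142221176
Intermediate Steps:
-(-15406 + 34729)*(46566 + 12546) = -19323*59112 = -1*1142221176 = -1142221176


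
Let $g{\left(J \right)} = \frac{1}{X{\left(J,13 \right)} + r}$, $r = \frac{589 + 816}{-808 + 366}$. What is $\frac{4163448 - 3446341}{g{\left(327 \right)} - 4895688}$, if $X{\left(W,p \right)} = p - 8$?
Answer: $- \frac{577271135}{3941028398} \approx -0.14648$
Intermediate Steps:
$X{\left(W,p \right)} = -8 + p$
$r = - \frac{1405}{442}$ ($r = \frac{1405}{-442} = 1405 \left(- \frac{1}{442}\right) = - \frac{1405}{442} \approx -3.1787$)
$g{\left(J \right)} = \frac{442}{805}$ ($g{\left(J \right)} = \frac{1}{\left(-8 + 13\right) - \frac{1405}{442}} = \frac{1}{5 - \frac{1405}{442}} = \frac{1}{\frac{805}{442}} = \frac{442}{805}$)
$\frac{4163448 - 3446341}{g{\left(327 \right)} - 4895688} = \frac{4163448 - 3446341}{\frac{442}{805} - 4895688} = \frac{717107}{- \frac{3941028398}{805}} = 717107 \left(- \frac{805}{3941028398}\right) = - \frac{577271135}{3941028398}$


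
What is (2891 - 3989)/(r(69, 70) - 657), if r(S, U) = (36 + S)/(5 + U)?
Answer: 2745/1639 ≈ 1.6748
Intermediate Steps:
r(S, U) = (36 + S)/(5 + U)
(2891 - 3989)/(r(69, 70) - 657) = (2891 - 3989)/((36 + 69)/(5 + 70) - 657) = -1098/(105/75 - 657) = -1098/((1/75)*105 - 657) = -1098/(7/5 - 657) = -1098/(-3278/5) = -1098*(-5/3278) = 2745/1639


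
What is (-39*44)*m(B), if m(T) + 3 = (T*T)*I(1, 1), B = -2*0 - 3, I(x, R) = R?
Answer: -10296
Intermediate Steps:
B = -3 (B = 0 - 3 = -3)
m(T) = -3 + T² (m(T) = -3 + (T*T)*1 = -3 + T²*1 = -3 + T²)
(-39*44)*m(B) = (-39*44)*(-3 + (-3)²) = -1716*(-3 + 9) = -1716*6 = -10296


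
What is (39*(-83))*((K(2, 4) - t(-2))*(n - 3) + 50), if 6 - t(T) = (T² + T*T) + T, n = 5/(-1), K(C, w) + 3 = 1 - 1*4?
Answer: -317226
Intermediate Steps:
K(C, w) = -6 (K(C, w) = -3 + (1 - 1*4) = -3 + (1 - 4) = -3 - 3 = -6)
n = -5 (n = 5*(-1) = -5)
t(T) = 6 - T - 2*T² (t(T) = 6 - ((T² + T*T) + T) = 6 - ((T² + T²) + T) = 6 - (2*T² + T) = 6 - (T + 2*T²) = 6 + (-T - 2*T²) = 6 - T - 2*T²)
(39*(-83))*((K(2, 4) - t(-2))*(n - 3) + 50) = (39*(-83))*((-6 - (6 - 1*(-2) - 2*(-2)²))*(-5 - 3) + 50) = -3237*((-6 - (6 + 2 - 2*4))*(-8) + 50) = -3237*((-6 - (6 + 2 - 8))*(-8) + 50) = -3237*((-6 - 1*0)*(-8) + 50) = -3237*((-6 + 0)*(-8) + 50) = -3237*(-6*(-8) + 50) = -3237*(48 + 50) = -3237*98 = -317226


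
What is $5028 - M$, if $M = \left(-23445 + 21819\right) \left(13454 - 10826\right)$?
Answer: $4278156$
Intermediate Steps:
$M = -4273128$ ($M = \left(-1626\right) 2628 = -4273128$)
$5028 - M = 5028 - -4273128 = 5028 + 4273128 = 4278156$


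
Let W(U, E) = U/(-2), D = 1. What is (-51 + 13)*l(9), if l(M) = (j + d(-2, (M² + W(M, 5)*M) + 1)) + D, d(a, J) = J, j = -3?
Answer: -1501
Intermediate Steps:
W(U, E) = -U/2 (W(U, E) = U*(-½) = -U/2)
l(M) = -1 + M²/2 (l(M) = (-3 + ((M² + (-M/2)*M) + 1)) + 1 = (-3 + ((M² - M²/2) + 1)) + 1 = (-3 + (M²/2 + 1)) + 1 = (-3 + (1 + M²/2)) + 1 = (-2 + M²/2) + 1 = -1 + M²/2)
(-51 + 13)*l(9) = (-51 + 13)*(-1 + (½)*9²) = -38*(-1 + (½)*81) = -38*(-1 + 81/2) = -38*79/2 = -1501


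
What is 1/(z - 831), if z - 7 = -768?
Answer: -1/1592 ≈ -0.00062814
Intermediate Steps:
z = -761 (z = 7 - 768 = -761)
1/(z - 831) = 1/(-761 - 831) = 1/(-1592) = -1/1592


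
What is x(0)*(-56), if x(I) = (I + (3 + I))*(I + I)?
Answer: 0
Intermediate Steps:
x(I) = 2*I*(3 + 2*I) (x(I) = (3 + 2*I)*(2*I) = 2*I*(3 + 2*I))
x(0)*(-56) = (2*0*(3 + 2*0))*(-56) = (2*0*(3 + 0))*(-56) = (2*0*3)*(-56) = 0*(-56) = 0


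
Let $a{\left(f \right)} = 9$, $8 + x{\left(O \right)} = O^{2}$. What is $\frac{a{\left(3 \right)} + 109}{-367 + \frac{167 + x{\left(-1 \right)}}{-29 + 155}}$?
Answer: $- \frac{7434}{23041} \approx -0.32264$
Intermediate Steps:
$x{\left(O \right)} = -8 + O^{2}$
$\frac{a{\left(3 \right)} + 109}{-367 + \frac{167 + x{\left(-1 \right)}}{-29 + 155}} = \frac{9 + 109}{-367 + \frac{167 - \left(8 - \left(-1\right)^{2}\right)}{-29 + 155}} = \frac{118}{-367 + \frac{167 + \left(-8 + 1\right)}{126}} = \frac{118}{-367 + \left(167 - 7\right) \frac{1}{126}} = \frac{118}{-367 + 160 \cdot \frac{1}{126}} = \frac{118}{-367 + \frac{80}{63}} = \frac{118}{- \frac{23041}{63}} = 118 \left(- \frac{63}{23041}\right) = - \frac{7434}{23041}$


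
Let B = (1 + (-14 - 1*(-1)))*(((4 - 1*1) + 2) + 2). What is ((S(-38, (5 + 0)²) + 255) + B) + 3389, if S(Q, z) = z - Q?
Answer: 3623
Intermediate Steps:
B = -84 (B = (1 + (-14 + 1))*(((4 - 1) + 2) + 2) = (1 - 13)*((3 + 2) + 2) = -12*(5 + 2) = -12*7 = -84)
((S(-38, (5 + 0)²) + 255) + B) + 3389 = ((((5 + 0)² - 1*(-38)) + 255) - 84) + 3389 = (((5² + 38) + 255) - 84) + 3389 = (((25 + 38) + 255) - 84) + 3389 = ((63 + 255) - 84) + 3389 = (318 - 84) + 3389 = 234 + 3389 = 3623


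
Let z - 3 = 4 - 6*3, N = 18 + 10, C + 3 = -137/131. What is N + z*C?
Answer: 9498/131 ≈ 72.504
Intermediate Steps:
C = -530/131 (C = -3 - 137/131 = -530/131 ≈ -4.0458)
N = 28
z = -11 (z = 3 + (4 - 6*3) = 3 + (4 - 18) = 3 - 14 = -11)
N + z*C = 28 - 11*(-530/131) = 28 + 5830/131 = 9498/131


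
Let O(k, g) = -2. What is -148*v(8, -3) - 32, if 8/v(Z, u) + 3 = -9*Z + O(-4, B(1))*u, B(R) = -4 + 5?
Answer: -1024/69 ≈ -14.841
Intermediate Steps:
B(R) = 1
v(Z, u) = 8/(-3 - 9*Z - 2*u) (v(Z, u) = 8/(-3 + (-9*Z - 2*u)) = 8/(-3 - 9*Z - 2*u))
-148*v(8, -3) - 32 = -(-1184)/(3 + 2*(-3) + 9*8) - 32 = -(-1184)/(3 - 6 + 72) - 32 = -(-1184)/69 - 32 = -148*(-8/69) - 32 = 1184/69 - 32 = -1024/69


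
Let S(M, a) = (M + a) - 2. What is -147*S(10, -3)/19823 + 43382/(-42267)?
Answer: -891027631/837858741 ≈ -1.0635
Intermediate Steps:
S(M, a) = -2 + M + a
-147*S(10, -3)/19823 + 43382/(-42267) = -147*(-2 + 10 - 3)/19823 + 43382/(-42267) = -147*5*(1/19823) + 43382*(-1/42267) = -735*1/19823 - 43382/42267 = -735/19823 - 43382/42267 = -891027631/837858741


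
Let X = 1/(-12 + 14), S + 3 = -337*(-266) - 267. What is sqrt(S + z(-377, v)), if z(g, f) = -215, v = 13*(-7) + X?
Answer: sqrt(89157) ≈ 298.59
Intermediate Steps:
S = 89372 (S = -3 + (-337*(-266) - 267) = -3 + (89642 - 267) = -3 + 89375 = 89372)
X = 1/2 ≈ 0.50000
v = -181/2 (v = 13*(-7) + 1/2 = -91 + 1/2 = -181/2 ≈ -90.500)
sqrt(S + z(-377, v)) = sqrt(89372 - 215) = sqrt(89157)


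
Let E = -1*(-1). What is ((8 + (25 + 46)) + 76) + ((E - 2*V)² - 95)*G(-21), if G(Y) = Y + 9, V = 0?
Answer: 1283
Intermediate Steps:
G(Y) = 9 + Y
E = 1
((8 + (25 + 46)) + 76) + ((E - 2*V)² - 95)*G(-21) = ((8 + (25 + 46)) + 76) + ((1 - 2*0)² - 95)*(9 - 21) = ((8 + 71) + 76) + ((1 + 0)² - 95)*(-12) = (79 + 76) + (1² - 95)*(-12) = 155 + (1 - 95)*(-12) = 155 - 94*(-12) = 155 + 1128 = 1283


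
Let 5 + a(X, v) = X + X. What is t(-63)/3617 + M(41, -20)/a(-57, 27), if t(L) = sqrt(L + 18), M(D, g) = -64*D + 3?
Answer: 2621/119 + 3*I*sqrt(5)/3617 ≈ 22.025 + 0.0018546*I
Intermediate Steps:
a(X, v) = -5 + 2*X (a(X, v) = -5 + (X + X) = -5 + 2*X)
M(D, g) = 3 - 64*D
t(L) = sqrt(18 + L)
t(-63)/3617 + M(41, -20)/a(-57, 27) = sqrt(18 - 63)/3617 + (3 - 64*41)/(-5 + 2*(-57)) = sqrt(-45)*(1/3617) + (3 - 2624)/(-5 - 114) = (3*I*sqrt(5))*(1/3617) - 2621/(-119) = 3*I*sqrt(5)/3617 - 2621*(-1/119) = 3*I*sqrt(5)/3617 + 2621/119 = 2621/119 + 3*I*sqrt(5)/3617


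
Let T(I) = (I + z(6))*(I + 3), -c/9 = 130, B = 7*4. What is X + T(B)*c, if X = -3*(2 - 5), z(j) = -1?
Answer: -979281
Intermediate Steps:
B = 28
c = -1170 (c = -9*130 = -1170)
X = 9 (X = -3*(-3) = 9)
T(I) = (-1 + I)*(3 + I) (T(I) = (I - 1)*(I + 3) = (-1 + I)*(3 + I))
X + T(B)*c = 9 + (-3 + 28² + 2*28)*(-1170) = 9 + (-3 + 784 + 56)*(-1170) = 9 + 837*(-1170) = 9 - 979290 = -979281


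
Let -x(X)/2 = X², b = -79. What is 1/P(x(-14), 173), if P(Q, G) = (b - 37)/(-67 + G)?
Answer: -53/58 ≈ -0.91379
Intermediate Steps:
x(X) = -2*X²
P(Q, G) = -116/(-67 + G) (P(Q, G) = (-79 - 37)/(-67 + G) = -116/(-67 + G))
1/P(x(-14), 173) = 1/(-116/(-67 + 173)) = 1/(-116/106) = 1/(-116*1/106) = 1/(-58/53) = -53/58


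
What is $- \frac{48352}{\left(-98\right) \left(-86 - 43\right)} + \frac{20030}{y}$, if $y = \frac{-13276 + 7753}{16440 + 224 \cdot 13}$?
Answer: $- \frac{116680146848}{1662423} \approx -70187.0$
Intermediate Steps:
$y = - \frac{5523}{19352}$ ($y = - \frac{5523}{16440 + 2912} = - \frac{5523}{19352} \approx -0.2854$)
$- \frac{48352}{\left(-98\right) \left(-86 - 43\right)} + \frac{20030}{y} = - \frac{48352}{\left(-98\right) \left(-86 - 43\right)} + \frac{20030}{- \frac{5523}{19352}} = - \frac{48352}{\left(-98\right) \left(-129\right)} + 20030 \left(- \frac{19352}{5523}\right) = - \frac{48352}{12642} - \frac{387620560}{5523} = \left(-48352\right) \frac{1}{12642} - \frac{387620560}{5523} = - \frac{24176}{6321} - \frac{387620560}{5523} = - \frac{116680146848}{1662423}$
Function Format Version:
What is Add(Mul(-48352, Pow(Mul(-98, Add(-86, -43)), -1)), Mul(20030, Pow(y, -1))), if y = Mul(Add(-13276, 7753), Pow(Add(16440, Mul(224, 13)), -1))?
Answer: Rational(-116680146848, 1662423) ≈ -70187.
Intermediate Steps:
y = Rational(-5523, 19352) (y = Mul(-5523, Pow(Add(16440, 2912), -1)) = Mul(-5523, Pow(19352, -1)) = Mul(-5523, Rational(1, 19352)) = Rational(-5523, 19352) ≈ -0.28540)
Add(Mul(-48352, Pow(Mul(-98, Add(-86, -43)), -1)), Mul(20030, Pow(y, -1))) = Add(Mul(-48352, Pow(Mul(-98, Add(-86, -43)), -1)), Mul(20030, Pow(Rational(-5523, 19352), -1))) = Add(Mul(-48352, Pow(Mul(-98, -129), -1)), Mul(20030, Rational(-19352, 5523))) = Add(Mul(-48352, Pow(12642, -1)), Rational(-387620560, 5523)) = Add(Mul(-48352, Rational(1, 12642)), Rational(-387620560, 5523)) = Add(Rational(-24176, 6321), Rational(-387620560, 5523)) = Rational(-116680146848, 1662423)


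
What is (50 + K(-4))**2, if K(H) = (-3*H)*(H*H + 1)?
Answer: 64516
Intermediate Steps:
K(H) = -3*H*(1 + H**2) (K(H) = (-3*H)*(H**2 + 1) = (-3*H)*(1 + H**2) = -3*H*(1 + H**2))
(50 + K(-4))**2 = (50 - 3*(-4)*(1 + (-4)**2))**2 = (50 - 3*(-4)*(1 + 16))**2 = (50 - 3*(-4)*17)**2 = (50 + 204)**2 = 254**2 = 64516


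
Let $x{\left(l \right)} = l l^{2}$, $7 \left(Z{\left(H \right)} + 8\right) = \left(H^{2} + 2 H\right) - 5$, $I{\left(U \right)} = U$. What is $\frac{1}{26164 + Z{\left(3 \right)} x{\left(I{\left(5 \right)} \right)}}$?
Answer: $\frac{7}{177398} \approx 3.9459 \cdot 10^{-5}$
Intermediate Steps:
$Z{\left(H \right)} = - \frac{61}{7} + \frac{H^{2}}{7} + \frac{2 H}{7}$ ($Z{\left(H \right)} = -8 + \frac{\left(H^{2} + 2 H\right) - 5}{7} = -8 + \frac{-5 + H^{2} + 2 H}{7} = -8 + \left(- \frac{5}{7} + \frac{H^{2}}{7} + \frac{2 H}{7}\right) = - \frac{61}{7} + \frac{H^{2}}{7} + \frac{2 H}{7}$)
$x{\left(l \right)} = l^{3}$
$\frac{1}{26164 + Z{\left(3 \right)} x{\left(I{\left(5 \right)} \right)}} = \frac{1}{26164 + \left(- \frac{61}{7} + \frac{3^{2}}{7} + \frac{2}{7} \cdot 3\right) 5^{3}} = \frac{1}{26164 + \left(- \frac{61}{7} + \frac{1}{7} \cdot 9 + \frac{6}{7}\right) 125} = \frac{1}{26164 + \left(- \frac{61}{7} + \frac{9}{7} + \frac{6}{7}\right) 125} = \frac{1}{26164 - \frac{5750}{7}} = \frac{1}{\frac{177398}{7}} = \frac{7}{177398}$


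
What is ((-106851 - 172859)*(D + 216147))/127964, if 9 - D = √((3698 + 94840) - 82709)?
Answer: -15115248690/31991 + 139855*√15829/63982 ≈ -4.7221e+5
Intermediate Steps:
D = 9 - √15829 (D = 9 - √((3698 + 94840) - 82709) = 9 - √(98538 - 82709) = 9 - √15829 ≈ -116.81)
((-106851 - 172859)*(D + 216147))/127964 = ((-106851 - 172859)*((9 - √15829) + 216147))/127964 = -279710*(216156 - √15829)*(1/127964) = (-60460994760 + 279710*√15829)*(1/127964) = -15115248690/31991 + 139855*√15829/63982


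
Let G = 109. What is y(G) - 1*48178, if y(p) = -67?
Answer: -48245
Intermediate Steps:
y(G) - 1*48178 = -67 - 1*48178 = -67 - 48178 = -48245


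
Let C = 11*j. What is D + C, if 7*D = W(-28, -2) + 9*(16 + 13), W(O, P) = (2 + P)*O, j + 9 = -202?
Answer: -15986/7 ≈ -2283.7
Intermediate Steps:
j = -211 (j = -9 - 202 = -211)
W(O, P) = O*(2 + P)
D = 261/7 (D = (-28*(2 - 2) + 9*(16 + 13))/7 = (-28*0 + 9*29)/7 = (0 + 261)/7 = (⅐)*261 = 261/7 ≈ 37.286)
C = -2321 (C = 11*(-211) = -2321)
D + C = 261/7 - 2321 = -15986/7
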